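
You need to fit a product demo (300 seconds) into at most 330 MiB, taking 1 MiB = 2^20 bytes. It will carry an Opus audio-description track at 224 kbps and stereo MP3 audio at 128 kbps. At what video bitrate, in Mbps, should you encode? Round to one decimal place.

Budget: 330 MiB = 2768.2 Mb.
Total bitrate budget: 2768.2 Mb / 300 s = 9.227 Mbps.
Audio total: 224 + 128 = 352 kbps = 0.352 Mbps.
Video: 9.227 − 0.352 = 8.875 Mbps.

8.9 Mbps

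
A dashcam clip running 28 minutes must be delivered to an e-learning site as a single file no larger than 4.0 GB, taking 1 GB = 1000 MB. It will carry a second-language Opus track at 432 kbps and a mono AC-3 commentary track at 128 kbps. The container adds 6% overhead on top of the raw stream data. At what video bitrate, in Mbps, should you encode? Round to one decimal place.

17.4 Mbps

Budget: 4.0 GB = 32000.0 Mb.
Stream payload after overhead: 32000.0 / 1.06 = 30188.7 Mb.
28 min = 1680 s
Total bitrate budget: 30188.7 Mb / 1680 s = 17.969 Mbps.
Audio total: 432 + 128 = 560 kbps = 0.560 Mbps.
Video: 17.969 − 0.560 = 17.409 Mbps.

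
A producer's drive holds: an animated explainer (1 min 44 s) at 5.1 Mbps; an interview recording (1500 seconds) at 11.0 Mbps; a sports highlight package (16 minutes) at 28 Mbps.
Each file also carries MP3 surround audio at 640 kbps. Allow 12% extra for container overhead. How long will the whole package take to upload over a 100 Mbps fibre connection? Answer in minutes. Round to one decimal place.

Audio: 640 kbps = 0.640 Mbps.
animated explainer: 5.740 Mbps × 104 s × 1.12 = 668.6 Mb
interview recording: 11.640 Mbps × 1500 s × 1.12 = 19555.2 Mb
sports highlight package: 28.640 Mbps × 960 s × 1.12 = 30793.7 Mb
Total: 51017.5 Mb = 6377.2 MB.
At 100 Mbps: 51017.5 / 100 = 510 s ≈ 8.5 minutes.

8.5 minutes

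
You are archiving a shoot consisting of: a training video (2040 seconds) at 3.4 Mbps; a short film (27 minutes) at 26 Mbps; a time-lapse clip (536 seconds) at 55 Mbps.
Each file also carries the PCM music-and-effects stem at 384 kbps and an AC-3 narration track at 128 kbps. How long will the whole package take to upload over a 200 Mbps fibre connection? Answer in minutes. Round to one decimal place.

Audio total: 384 + 128 = 512 kbps = 0.512 Mbps.
training video: 3.912 Mbps × 2040 s = 7980.5 Mb
short film: 26.512 Mbps × 1620 s = 42949.4 Mb
time-lapse clip: 55.512 Mbps × 536 s = 29754.4 Mb
Total: 80684.4 Mb = 10085.5 MB.
At 200 Mbps: 80684.4 / 200 = 403 s ≈ 6.72 minutes.

6.7 minutes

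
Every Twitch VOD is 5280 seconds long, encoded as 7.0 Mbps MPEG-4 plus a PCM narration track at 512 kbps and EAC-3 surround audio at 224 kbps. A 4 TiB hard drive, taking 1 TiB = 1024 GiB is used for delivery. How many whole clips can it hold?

Audio total: 512 + 224 = 736 kbps = 0.736 Mbps.
Total bitrate: 7.736 Mbps.
Per item: 7.736 Mbps × 5280 s = 40,846 Mb = 5,106 MB.
Capacity: 4 TiB = 35,184,372 Mb; 861.39 items → 861 complete.

861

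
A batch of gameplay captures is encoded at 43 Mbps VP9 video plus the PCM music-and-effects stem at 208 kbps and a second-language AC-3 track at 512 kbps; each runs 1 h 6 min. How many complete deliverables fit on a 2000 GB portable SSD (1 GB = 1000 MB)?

92

1 h 6 min = 66 min = 3960 s
Audio total: 208 + 512 = 720 kbps = 0.720 Mbps.
Total bitrate: 43.720 Mbps.
Per item: 43.720 Mbps × 3960 s = 173,131 Mb = 21,641 MB.
Capacity: 2000 GB = 16,000,000 Mb; 92.42 items → 92 complete.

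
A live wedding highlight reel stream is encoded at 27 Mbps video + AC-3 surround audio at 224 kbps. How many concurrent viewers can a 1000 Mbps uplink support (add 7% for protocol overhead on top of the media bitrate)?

Audio: 224 kbps = 0.224 Mbps.
Per-viewer media rate: 27.224 Mbps.
On the wire with 7% overhead: 29.130 Mbps.
1000 Mbps = 1,000 Mbps; 1,000 / 29.130 = 34.33 → 34 viewers.

34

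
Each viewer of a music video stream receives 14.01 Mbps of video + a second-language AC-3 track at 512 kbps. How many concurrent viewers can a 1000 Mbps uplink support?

68

Audio: 512 kbps = 0.512 Mbps.
Per-viewer media rate: 14.522 Mbps.
1000 Mbps = 1,000 Mbps; 1,000 / 14.522 = 68.86 → 68 viewers.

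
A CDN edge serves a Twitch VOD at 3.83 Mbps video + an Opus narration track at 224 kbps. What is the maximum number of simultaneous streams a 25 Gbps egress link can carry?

Audio: 224 kbps = 0.224 Mbps.
Per-viewer media rate: 4.054 Mbps.
25 Gbps = 25,000 Mbps; 25,000 / 4.054 = 6166.75 → 6166 viewers.

6166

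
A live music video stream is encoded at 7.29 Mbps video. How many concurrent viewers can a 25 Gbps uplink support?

3429

25 Gbps = 25,000 Mbps; 25,000 / 7.290 = 3429.36 → 3429 viewers.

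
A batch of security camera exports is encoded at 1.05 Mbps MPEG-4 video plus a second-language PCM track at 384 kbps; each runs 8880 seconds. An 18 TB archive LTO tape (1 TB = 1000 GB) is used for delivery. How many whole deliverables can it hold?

Audio: 384 kbps = 0.384 Mbps.
Total bitrate: 1.434 Mbps.
Per item: 1.434 Mbps × 8880 s = 12,734 Mb = 1,592 MB.
Capacity: 18 TB = 144,000,000 Mb; 11308.38 items → 11308 complete.

11308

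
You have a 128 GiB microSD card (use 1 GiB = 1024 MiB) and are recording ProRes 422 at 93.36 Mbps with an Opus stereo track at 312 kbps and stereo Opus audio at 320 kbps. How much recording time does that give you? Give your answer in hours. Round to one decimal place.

3.2 hours

Audio total: 312 + 320 = 632 kbps = 0.632 Mbps.
Total bitrate: 93.36 + 0.632 = 93.992 Mbps.
Capacity: 128 GiB = 1,099,512 Mb.
Recording time: 1,099,512 / 93.992 = 11,698 s ≈ 3.25 hours.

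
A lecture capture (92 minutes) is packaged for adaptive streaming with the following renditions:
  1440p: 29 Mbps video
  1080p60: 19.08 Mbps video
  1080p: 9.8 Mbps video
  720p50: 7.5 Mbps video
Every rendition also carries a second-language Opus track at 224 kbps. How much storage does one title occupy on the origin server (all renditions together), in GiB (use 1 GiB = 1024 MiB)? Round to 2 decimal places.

42.59 GiB

92 min = 5520 s
Audio: 224 kbps = 0.224 Mbps.
Sum of rendition bitrates: (29+0.224) + (19.08+0.224) + (9.8+0.224) + (7.5+0.224) = 66.276 Mbps.
× 5520 s = 365,844 Mb = 45,730 MB = 42.59 GiB.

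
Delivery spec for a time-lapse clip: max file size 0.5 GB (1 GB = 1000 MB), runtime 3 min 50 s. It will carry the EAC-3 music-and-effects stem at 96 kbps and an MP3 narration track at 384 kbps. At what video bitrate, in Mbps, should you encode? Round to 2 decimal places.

Budget: 0.5 GB = 4000.0 Mb.
3 min 50 s = 230 s
Total bitrate budget: 4000.0 Mb / 230 s = 17.391 Mbps.
Audio total: 96 + 384 = 480 kbps = 0.480 Mbps.
Video: 17.391 − 0.480 = 16.911 Mbps.

16.91 Mbps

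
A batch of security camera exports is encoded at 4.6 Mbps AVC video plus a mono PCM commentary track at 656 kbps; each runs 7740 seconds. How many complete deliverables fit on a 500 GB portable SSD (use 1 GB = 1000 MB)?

Audio: 656 kbps = 0.656 Mbps.
Total bitrate: 5.256 Mbps.
Per item: 5.256 Mbps × 7740 s = 40,681 Mb = 5,085 MB.
Capacity: 500 GB = 4,000,000 Mb; 98.32 items → 98 complete.

98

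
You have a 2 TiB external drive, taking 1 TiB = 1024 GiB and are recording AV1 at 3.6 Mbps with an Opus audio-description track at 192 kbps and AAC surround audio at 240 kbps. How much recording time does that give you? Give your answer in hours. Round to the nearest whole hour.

Audio total: 192 + 240 = 432 kbps = 0.432 Mbps.
Total bitrate: 3.6 + 0.432 = 4.032 Mbps.
Capacity: 2 TiB = 17,592,186 Mb.
Recording time: 17,592,186 / 4.032 = 4,363,141 s ≈ 1,212 hours.

1212 hours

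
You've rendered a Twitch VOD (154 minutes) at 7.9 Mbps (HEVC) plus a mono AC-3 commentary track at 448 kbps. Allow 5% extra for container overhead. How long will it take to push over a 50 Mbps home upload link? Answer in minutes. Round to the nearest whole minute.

154 min = 9240 s
Audio: 448 kbps = 0.448 Mbps.
Total bitrate: 8.348 Mbps.
File: 8.348 Mbps × 9240 s = 77135.5 Mb.
With 5% container overhead: ×1.05. → 80992.3 Mb.
At 50 Mbps: 80992.3 / 50 = 1619.8 s ≈ 27 minutes.

27 minutes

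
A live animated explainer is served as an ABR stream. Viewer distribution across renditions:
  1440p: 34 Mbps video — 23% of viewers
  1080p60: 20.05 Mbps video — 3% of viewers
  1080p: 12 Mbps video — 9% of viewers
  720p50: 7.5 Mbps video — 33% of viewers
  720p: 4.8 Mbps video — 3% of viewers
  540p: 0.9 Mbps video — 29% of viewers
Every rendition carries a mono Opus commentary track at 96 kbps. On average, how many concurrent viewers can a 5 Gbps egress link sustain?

400

Audio: 96 kbps = 0.096 Mbps.
Average per-viewer bitrate: 0.23×34.096 + 0.03×20.146 + 0.09×12.096 + 0.33×7.596 + 0.03×4.896 + 0.29×0.996 = 12.477 Mbps.
5 Gbps = 5,000 Mbps; 5,000 / 12.477 = 400.72 → 400.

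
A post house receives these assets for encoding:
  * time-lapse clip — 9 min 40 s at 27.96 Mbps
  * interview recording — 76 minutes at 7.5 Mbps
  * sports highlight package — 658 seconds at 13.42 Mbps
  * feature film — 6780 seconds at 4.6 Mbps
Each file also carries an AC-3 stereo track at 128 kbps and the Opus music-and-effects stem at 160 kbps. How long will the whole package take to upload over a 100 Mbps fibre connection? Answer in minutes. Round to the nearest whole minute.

16 minutes

Audio total: 128 + 160 = 288 kbps = 0.288 Mbps.
time-lapse clip: 28.248 Mbps × 580 s = 16383.8 Mb
interview recording: 7.788 Mbps × 4560 s = 35513.3 Mb
sports highlight package: 13.708 Mbps × 658 s = 9019.9 Mb
feature film: 4.888 Mbps × 6780 s = 33140.6 Mb
Total: 94057.6 Mb = 11757.2 MB.
At 100 Mbps: 94057.6 / 100 = 941 s ≈ 15.7 minutes.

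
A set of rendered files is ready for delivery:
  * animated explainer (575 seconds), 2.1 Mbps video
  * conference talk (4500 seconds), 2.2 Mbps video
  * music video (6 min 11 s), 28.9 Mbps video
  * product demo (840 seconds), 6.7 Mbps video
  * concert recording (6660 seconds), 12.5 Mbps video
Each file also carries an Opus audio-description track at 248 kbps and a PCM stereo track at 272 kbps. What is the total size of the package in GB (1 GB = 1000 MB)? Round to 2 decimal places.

14.68 GB

Audio total: 248 + 272 = 520 kbps = 0.520 Mbps.
animated explainer: 2.620 Mbps × 575 s = 1506.5 Mb
conference talk: 2.720 Mbps × 4500 s = 12240.0 Mb
music video: 29.420 Mbps × 371 s = 10914.8 Mb
product demo: 7.220 Mbps × 840 s = 6064.8 Mb
concert recording: 13.020 Mbps × 6660 s = 86713.2 Mb
Total: 117439.3 Mb = 14679.9 MB.
= 14.68 GB.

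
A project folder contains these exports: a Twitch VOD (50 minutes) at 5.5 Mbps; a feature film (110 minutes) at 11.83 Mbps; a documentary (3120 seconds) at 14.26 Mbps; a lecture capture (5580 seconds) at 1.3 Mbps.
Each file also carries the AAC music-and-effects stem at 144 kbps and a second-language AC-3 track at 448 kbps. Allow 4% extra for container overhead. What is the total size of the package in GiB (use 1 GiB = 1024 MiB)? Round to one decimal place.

19.0 GiB

Audio total: 144 + 448 = 592 kbps = 0.592 Mbps.
Twitch VOD: 6.092 Mbps × 3000 s × 1.04 = 19007.0 Mb
feature film: 12.422 Mbps × 6600 s × 1.04 = 85264.6 Mb
documentary: 14.852 Mbps × 3120 s × 1.04 = 48191.8 Mb
lecture capture: 1.892 Mbps × 5580 s × 1.04 = 10979.7 Mb
Total: 163443.1 Mb = 20430.4 MB.
= 19.03 GiB.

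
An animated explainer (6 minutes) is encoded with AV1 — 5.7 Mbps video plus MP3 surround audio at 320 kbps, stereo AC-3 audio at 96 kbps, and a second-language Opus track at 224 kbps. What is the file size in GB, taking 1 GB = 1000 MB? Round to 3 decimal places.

0.285 GB

6 min = 360 s
Audio total: 320 + 96 + 224 = 640 kbps = 0.640 Mbps.
Total bitrate: 5.7 + 0.640 = 6.340 Mbps.
Stream data: 6.340 Mbps × 360 s = 2282.4 Mb.
2,282 Mb ÷ 8 = 285.3 MB → 0.2853 GB.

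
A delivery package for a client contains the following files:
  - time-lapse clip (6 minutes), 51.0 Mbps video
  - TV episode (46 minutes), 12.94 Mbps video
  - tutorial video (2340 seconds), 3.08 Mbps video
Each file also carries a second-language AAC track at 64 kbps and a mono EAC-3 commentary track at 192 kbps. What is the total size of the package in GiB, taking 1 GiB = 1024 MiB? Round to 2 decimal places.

Audio total: 64 + 192 = 256 kbps = 0.256 Mbps.
time-lapse clip: 51.256 Mbps × 360 s = 18452.2 Mb
TV episode: 13.196 Mbps × 2760 s = 36421.0 Mb
tutorial video: 3.336 Mbps × 2340 s = 7806.2 Mb
Total: 62679.4 Mb = 7834.9 MB.
= 7.297 GiB.

7.30 GiB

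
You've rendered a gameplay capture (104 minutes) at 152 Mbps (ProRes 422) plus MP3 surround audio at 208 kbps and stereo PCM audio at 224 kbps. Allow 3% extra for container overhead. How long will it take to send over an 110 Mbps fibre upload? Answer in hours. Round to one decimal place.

104 min = 6240 s
Audio total: 208 + 224 = 432 kbps = 0.432 Mbps.
Total bitrate: 152.432 Mbps.
File: 152.432 Mbps × 6240 s = 951175.7 Mb.
With 3% container overhead: ×1.03. → 979711.0 Mb.
At 110 Mbps: 979711.0 / 110 = 8906.5 s ≈ 2.47 hours.

2.5 hours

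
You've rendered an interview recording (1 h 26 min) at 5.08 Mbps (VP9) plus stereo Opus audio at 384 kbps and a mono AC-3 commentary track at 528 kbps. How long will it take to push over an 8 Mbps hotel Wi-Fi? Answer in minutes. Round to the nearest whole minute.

1 h 26 min = 86 min = 5160 s
Audio total: 384 + 528 = 912 kbps = 0.912 Mbps.
Total bitrate: 5.992 Mbps.
File: 5.992 Mbps × 5160 s = 30918.7 Mb.
At 8 Mbps: 30918.7 / 8 = 3864.8 s ≈ 64.4 minutes.

64 minutes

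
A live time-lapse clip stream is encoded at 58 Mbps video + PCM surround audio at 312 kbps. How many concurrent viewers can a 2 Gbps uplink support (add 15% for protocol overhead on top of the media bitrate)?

29

Audio: 312 kbps = 0.312 Mbps.
Per-viewer media rate: 58.312 Mbps.
On the wire with 15% overhead: 67.059 Mbps.
2 Gbps = 2,000 Mbps; 2,000 / 67.059 = 29.82 → 29 viewers.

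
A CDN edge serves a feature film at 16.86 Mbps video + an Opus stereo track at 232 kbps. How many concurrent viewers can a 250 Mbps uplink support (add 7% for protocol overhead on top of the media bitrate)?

13

Audio: 232 kbps = 0.232 Mbps.
Per-viewer media rate: 17.092 Mbps.
On the wire with 7% overhead: 18.288 Mbps.
250 Mbps = 250.0 Mbps; 250.0 / 18.288 = 13.67 → 13 viewers.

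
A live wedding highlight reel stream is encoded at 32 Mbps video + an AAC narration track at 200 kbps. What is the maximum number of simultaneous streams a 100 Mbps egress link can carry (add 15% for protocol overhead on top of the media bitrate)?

Audio: 200 kbps = 0.200 Mbps.
Per-viewer media rate: 32.200 Mbps.
On the wire with 15% overhead: 37.030 Mbps.
100 Mbps = 100.0 Mbps; 100.0 / 37.030 = 2.70 → 2 viewers.

2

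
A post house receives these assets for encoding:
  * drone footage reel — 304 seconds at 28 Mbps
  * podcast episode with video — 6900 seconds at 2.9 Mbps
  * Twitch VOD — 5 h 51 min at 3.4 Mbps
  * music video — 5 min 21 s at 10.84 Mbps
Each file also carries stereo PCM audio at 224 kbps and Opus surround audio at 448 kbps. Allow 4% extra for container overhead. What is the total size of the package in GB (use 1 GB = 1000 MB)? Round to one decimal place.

Audio total: 224 + 448 = 672 kbps = 0.672 Mbps.
drone footage reel: 28.672 Mbps × 304 s × 1.04 = 9064.9 Mb
podcast episode with video: 3.572 Mbps × 6900 s × 1.04 = 25632.7 Mb
Twitch VOD: 4.072 Mbps × 21060 s × 1.04 = 89186.6 Mb
music video: 11.512 Mbps × 321 s × 1.04 = 3843.2 Mb
Total: 127727.4 Mb = 15965.9 MB.
= 15.97 GB.

16.0 GB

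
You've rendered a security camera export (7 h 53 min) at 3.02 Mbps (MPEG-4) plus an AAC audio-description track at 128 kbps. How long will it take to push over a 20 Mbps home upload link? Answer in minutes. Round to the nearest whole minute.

7 h 53 min = 473 min = 28380 s
Audio: 128 kbps = 0.128 Mbps.
Total bitrate: 3.148 Mbps.
File: 3.148 Mbps × 28380 s = 89340.2 Mb.
At 20 Mbps: 89340.2 / 20 = 4467.0 s ≈ 74.5 minutes.

74 minutes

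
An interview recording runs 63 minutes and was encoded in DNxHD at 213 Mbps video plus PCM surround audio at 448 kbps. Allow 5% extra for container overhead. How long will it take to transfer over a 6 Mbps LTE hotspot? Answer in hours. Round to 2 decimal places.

39.22 hours

63 min = 3780 s
Audio: 448 kbps = 0.448 Mbps.
Total bitrate: 213.448 Mbps.
File: 213.448 Mbps × 3780 s = 806833.4 Mb.
With 5% container overhead: ×1.05. → 847175.1 Mb.
At 6 Mbps: 847175.1 / 6 = 141195.9 s ≈ 39.2 hours.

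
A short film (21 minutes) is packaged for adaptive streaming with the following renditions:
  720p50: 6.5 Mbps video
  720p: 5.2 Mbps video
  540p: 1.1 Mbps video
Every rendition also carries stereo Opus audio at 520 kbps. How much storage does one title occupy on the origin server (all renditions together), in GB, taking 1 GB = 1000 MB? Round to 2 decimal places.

2.26 GB

21 min = 1260 s
Audio: 520 kbps = 0.520 Mbps.
Sum of rendition bitrates: (6.5+0.520) + (5.2+0.520) + (1.1+0.520) = 14.360 Mbps.
× 1260 s = 18,094 Mb = 2,262 MB = 2.262 GB.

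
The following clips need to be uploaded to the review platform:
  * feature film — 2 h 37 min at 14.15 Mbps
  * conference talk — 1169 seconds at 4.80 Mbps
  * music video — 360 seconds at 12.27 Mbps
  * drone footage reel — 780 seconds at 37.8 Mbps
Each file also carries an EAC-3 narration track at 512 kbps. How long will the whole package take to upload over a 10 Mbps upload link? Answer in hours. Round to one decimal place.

Audio: 512 kbps = 0.512 Mbps.
feature film: 14.662 Mbps × 9420 s = 138116.0 Mb
conference talk: 5.312 Mbps × 1169 s = 6209.7 Mb
music video: 12.782 Mbps × 360 s = 4601.5 Mb
drone footage reel: 38.312 Mbps × 780 s = 29883.4 Mb
Total: 178810.6 Mb = 22351.3 MB.
At 10 Mbps: 178810.6 / 10 = 17881 s ≈ 4.97 hours.

5.0 hours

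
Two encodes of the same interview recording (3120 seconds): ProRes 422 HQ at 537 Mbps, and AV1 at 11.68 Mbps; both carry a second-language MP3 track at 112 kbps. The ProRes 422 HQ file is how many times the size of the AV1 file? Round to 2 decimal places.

45.55

Audio: 112 kbps = 0.112 Mbps.
ProRes 422 HQ: 537.112 Mbps × 3120 s = 1675789.4 Mb = 195.088 GiB.
AV1: 11.792 Mbps × 3120 s = 36791.0 Mb = 4.283 GiB.
Ratio: 195.088 / 4.283 = 45.549.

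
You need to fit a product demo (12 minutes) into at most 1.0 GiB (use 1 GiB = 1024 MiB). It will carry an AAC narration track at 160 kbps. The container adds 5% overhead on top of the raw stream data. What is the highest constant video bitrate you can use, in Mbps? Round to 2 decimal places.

11.20 Mbps

Budget: 1.0 GiB = 8589.9 Mb.
Stream payload after overhead: 8589.9 / 1.05 = 8180.9 Mb.
12 min = 720 s
Total bitrate budget: 8180.9 Mb / 720 s = 11.362 Mbps.
Audio: 160 kbps = 0.160 Mbps.
Video: 11.362 − 0.160 = 11.202 Mbps.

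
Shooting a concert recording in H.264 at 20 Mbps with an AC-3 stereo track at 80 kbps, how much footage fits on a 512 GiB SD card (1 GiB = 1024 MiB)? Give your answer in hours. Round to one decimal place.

Audio: 80 kbps = 0.080 Mbps.
Total bitrate: 20 + 0.080 = 20.080 Mbps.
Capacity: 512 GiB = 4,398,047 Mb.
Recording time: 4,398,047 / 20.080 = 219,026 s ≈ 60.8 hours.

60.8 hours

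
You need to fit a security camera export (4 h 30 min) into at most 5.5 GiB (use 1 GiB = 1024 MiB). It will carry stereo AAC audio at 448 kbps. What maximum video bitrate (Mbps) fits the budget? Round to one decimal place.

2.5 Mbps

Budget: 5.5 GiB = 47244.6 Mb.
4 h 30 min = 270 min = 16200 s
Total bitrate budget: 47244.6 Mb / 16200 s = 2.916 Mbps.
Audio: 448 kbps = 0.448 Mbps.
Video: 2.916 − 0.448 = 2.468 Mbps.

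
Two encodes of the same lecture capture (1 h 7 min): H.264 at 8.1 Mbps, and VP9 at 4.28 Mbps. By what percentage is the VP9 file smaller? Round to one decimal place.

47.2%

1 h 7 min = 67 min = 4020 s
H.264: 8.100 Mbps × 4020 s = 32562.0 Mb = 4.070 GB.
VP9: 4.280 Mbps × 4020 s = 17205.6 Mb = 2.151 GB.
Reduction: (1 − 2.151/4.070) × 100 = 47.16%.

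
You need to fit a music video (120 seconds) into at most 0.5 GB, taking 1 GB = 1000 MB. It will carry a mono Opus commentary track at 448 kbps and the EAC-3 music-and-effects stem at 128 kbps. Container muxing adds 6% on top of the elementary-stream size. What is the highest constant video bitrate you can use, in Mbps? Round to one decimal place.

Budget: 0.5 GB = 4000.0 Mb.
Stream payload after overhead: 4000.0 / 1.06 = 3773.6 Mb.
Total bitrate budget: 3773.6 Mb / 120 s = 31.447 Mbps.
Audio total: 448 + 128 = 576 kbps = 0.576 Mbps.
Video: 31.447 − 0.576 = 30.871 Mbps.

30.9 Mbps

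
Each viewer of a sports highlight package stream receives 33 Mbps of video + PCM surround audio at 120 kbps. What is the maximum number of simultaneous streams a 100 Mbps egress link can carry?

3

Audio: 120 kbps = 0.120 Mbps.
Per-viewer media rate: 33.120 Mbps.
100 Mbps = 100.0 Mbps; 100.0 / 33.120 = 3.02 → 3 viewers.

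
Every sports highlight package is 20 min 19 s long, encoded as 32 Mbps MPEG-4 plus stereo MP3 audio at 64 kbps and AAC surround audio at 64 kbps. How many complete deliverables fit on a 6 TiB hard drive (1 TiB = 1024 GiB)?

1347

20 min 19 s = 1219 s
Audio total: 64 + 64 = 128 kbps = 0.128 Mbps.
Total bitrate: 32.128 Mbps.
Per item: 32.128 Mbps × 1219 s = 39,164 Mb = 4,896 MB.
Capacity: 6 TiB = 52,776,558 Mb; 1347.58 items → 1347 complete.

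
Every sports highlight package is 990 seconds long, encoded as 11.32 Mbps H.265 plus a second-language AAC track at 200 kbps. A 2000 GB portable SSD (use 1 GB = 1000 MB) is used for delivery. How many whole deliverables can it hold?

Audio: 200 kbps = 0.200 Mbps.
Total bitrate: 11.520 Mbps.
Per item: 11.520 Mbps × 990 s = 11,405 Mb = 1,426 MB.
Capacity: 2000 GB = 16,000,000 Mb; 1402.92 items → 1402 complete.

1402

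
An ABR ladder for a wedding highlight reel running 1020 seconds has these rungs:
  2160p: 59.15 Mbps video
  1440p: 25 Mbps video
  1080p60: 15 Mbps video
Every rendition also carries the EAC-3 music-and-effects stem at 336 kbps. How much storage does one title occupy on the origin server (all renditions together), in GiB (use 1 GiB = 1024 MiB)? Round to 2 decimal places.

Audio: 336 kbps = 0.336 Mbps.
Sum of rendition bitrates: (59.15+0.336) + (25+0.336) + (15+0.336) = 100.158 Mbps.
× 1020 s = 102,161 Mb = 12,770 MB = 11.89 GiB.

11.89 GiB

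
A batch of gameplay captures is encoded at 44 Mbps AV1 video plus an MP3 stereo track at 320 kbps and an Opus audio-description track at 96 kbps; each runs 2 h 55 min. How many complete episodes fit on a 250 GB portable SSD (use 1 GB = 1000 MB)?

4

2 h 55 min = 175 min = 10500 s
Audio total: 320 + 96 = 416 kbps = 0.416 Mbps.
Total bitrate: 44.416 Mbps.
Per item: 44.416 Mbps × 10500 s = 466,368 Mb = 58,296 MB.
Capacity: 250 GB = 2,000,000 Mb; 4.29 items → 4 complete.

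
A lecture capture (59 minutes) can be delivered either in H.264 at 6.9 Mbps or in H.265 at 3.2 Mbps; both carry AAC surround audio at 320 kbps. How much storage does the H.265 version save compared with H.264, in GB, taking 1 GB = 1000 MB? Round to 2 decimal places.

59 min = 3540 s
Audio: 320 kbps = 0.320 Mbps.
H.264: 7.220 Mbps × 3540 s = 25558.8 Mb = 3.195 GB.
H.265: 3.520 Mbps × 3540 s = 12460.8 Mb = 1.558 GB.
Saving: 3.195 − 1.558 = 1.637 GB.

1.64 GB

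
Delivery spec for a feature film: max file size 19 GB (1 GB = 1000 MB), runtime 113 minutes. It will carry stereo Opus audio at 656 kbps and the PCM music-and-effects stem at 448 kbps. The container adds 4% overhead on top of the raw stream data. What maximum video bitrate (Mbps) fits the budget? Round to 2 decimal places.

Budget: 19 GB = 152000.0 Mb.
Stream payload after overhead: 152000.0 / 1.04 = 146153.8 Mb.
113 min = 6780 s
Total bitrate budget: 146153.8 Mb / 6780 s = 21.557 Mbps.
Audio total: 656 + 448 = 1104 kbps = 1.104 Mbps.
Video: 21.557 − 1.104 = 20.453 Mbps.

20.45 Mbps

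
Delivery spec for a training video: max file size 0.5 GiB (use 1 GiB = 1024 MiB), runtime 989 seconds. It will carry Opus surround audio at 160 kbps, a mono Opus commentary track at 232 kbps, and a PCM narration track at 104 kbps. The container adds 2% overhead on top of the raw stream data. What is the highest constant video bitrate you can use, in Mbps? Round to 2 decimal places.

Budget: 0.5 GiB = 4295.0 Mb.
Stream payload after overhead: 4295.0 / 1.02 = 4210.8 Mb.
Total bitrate budget: 4210.8 Mb / 989 s = 4.258 Mbps.
Audio total: 160 + 232 + 104 = 496 kbps = 0.496 Mbps.
Video: 4.258 − 0.496 = 3.762 Mbps.

3.76 Mbps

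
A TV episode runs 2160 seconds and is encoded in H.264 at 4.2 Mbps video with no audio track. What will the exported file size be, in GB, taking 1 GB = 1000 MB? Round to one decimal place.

Total bitrate: 4.2 Mbps.
Stream data: 4.200 Mbps × 2160 s = 9072.0 Mb.
9,072 Mb ÷ 8 = 1,134 MB → 1.134 GB.

1.1 GB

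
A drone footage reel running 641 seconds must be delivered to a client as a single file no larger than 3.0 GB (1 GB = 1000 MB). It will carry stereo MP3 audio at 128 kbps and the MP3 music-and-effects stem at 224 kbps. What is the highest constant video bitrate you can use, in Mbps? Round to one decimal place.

37.1 Mbps

Budget: 3.0 GB = 24000.0 Mb.
Total bitrate budget: 24000.0 Mb / 641 s = 37.441 Mbps.
Audio total: 128 + 224 = 352 kbps = 0.352 Mbps.
Video: 37.441 − 0.352 = 37.089 Mbps.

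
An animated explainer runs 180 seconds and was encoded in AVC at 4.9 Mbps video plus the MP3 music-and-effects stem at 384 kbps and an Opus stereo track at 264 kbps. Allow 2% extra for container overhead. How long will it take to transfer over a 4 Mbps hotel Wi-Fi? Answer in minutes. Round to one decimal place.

Audio total: 384 + 264 = 648 kbps = 0.648 Mbps.
Total bitrate: 5.548 Mbps.
File: 5.548 Mbps × 180 s = 998.6 Mb.
With 2% container overhead: ×1.02. → 1018.6 Mb.
At 4 Mbps: 1018.6 / 4 = 254.7 s ≈ 4.24 minutes.

4.2 minutes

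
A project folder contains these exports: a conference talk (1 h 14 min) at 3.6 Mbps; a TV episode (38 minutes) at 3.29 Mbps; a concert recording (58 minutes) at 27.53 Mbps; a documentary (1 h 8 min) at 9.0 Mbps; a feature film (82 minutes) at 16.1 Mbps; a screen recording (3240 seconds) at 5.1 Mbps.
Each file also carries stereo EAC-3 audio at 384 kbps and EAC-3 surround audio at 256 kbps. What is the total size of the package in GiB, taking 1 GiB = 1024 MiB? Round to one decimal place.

31.0 GiB

Audio total: 384 + 256 = 640 kbps = 0.640 Mbps.
conference talk: 4.240 Mbps × 4440 s = 18825.6 Mb
TV episode: 3.930 Mbps × 2280 s = 8960.4 Mb
concert recording: 28.170 Mbps × 3480 s = 98031.6 Mb
documentary: 9.640 Mbps × 4080 s = 39331.2 Mb
feature film: 16.740 Mbps × 4920 s = 82360.8 Mb
screen recording: 5.740 Mbps × 3240 s = 18597.6 Mb
Total: 266107.2 Mb = 33263.4 MB.
= 30.98 GiB.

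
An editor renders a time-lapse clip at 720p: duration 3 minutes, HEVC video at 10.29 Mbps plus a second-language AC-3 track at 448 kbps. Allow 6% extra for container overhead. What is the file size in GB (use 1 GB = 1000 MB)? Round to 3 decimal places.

0.256 GB

3 min = 180 s
Audio: 448 kbps = 0.448 Mbps.
Total bitrate: 10.29 + 0.448 = 10.738 Mbps.
Stream data: 10.738 Mbps × 180 s = 1932.8 Mb.
With 6% container overhead: ×1.06.
2,049 Mb ÷ 8 = 256.1 MB → 0.2561 GB.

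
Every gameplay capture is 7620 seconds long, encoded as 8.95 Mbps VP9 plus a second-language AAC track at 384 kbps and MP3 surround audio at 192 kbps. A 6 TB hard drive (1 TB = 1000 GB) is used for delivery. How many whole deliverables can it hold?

Audio total: 384 + 192 = 576 kbps = 0.576 Mbps.
Total bitrate: 9.526 Mbps.
Per item: 9.526 Mbps × 7620 s = 72,588 Mb = 9,074 MB.
Capacity: 6 TB = 48,000,000 Mb; 661.27 items → 661 complete.

661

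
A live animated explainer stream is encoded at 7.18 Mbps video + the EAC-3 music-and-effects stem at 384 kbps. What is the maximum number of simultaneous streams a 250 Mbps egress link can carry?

33

Audio: 384 kbps = 0.384 Mbps.
Per-viewer media rate: 7.564 Mbps.
250 Mbps = 250.0 Mbps; 250.0 / 7.564 = 33.05 → 33 viewers.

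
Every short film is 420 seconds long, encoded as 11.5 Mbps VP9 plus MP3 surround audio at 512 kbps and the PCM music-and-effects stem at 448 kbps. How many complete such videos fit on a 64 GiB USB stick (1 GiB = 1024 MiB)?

105

Audio total: 512 + 448 = 960 kbps = 0.960 Mbps.
Total bitrate: 12.460 Mbps.
Per item: 12.460 Mbps × 420 s = 5,233 Mb = 654.1 MB.
Capacity: 64 GiB = 549,756 Mb; 105.05 items → 105 complete.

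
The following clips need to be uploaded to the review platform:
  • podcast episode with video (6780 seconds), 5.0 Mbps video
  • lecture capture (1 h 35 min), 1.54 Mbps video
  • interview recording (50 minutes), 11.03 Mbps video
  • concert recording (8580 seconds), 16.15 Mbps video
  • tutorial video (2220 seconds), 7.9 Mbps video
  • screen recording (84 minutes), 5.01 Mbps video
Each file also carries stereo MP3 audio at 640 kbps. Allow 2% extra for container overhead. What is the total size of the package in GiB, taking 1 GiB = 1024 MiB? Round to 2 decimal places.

Audio: 640 kbps = 0.640 Mbps.
podcast episode with video: 5.640 Mbps × 6780 s × 1.02 = 39004.0 Mb
lecture capture: 2.180 Mbps × 5700 s × 1.02 = 12674.5 Mb
interview recording: 11.670 Mbps × 3000 s × 1.02 = 35710.2 Mb
concert recording: 16.790 Mbps × 8580 s × 1.02 = 146939.4 Mb
tutorial video: 8.540 Mbps × 2220 s × 1.02 = 19338.0 Mb
screen recording: 5.650 Mbps × 5040 s × 1.02 = 29045.5 Mb
Total: 282711.6 Mb = 35338.9 MB.
= 32.91 GiB.

32.91 GiB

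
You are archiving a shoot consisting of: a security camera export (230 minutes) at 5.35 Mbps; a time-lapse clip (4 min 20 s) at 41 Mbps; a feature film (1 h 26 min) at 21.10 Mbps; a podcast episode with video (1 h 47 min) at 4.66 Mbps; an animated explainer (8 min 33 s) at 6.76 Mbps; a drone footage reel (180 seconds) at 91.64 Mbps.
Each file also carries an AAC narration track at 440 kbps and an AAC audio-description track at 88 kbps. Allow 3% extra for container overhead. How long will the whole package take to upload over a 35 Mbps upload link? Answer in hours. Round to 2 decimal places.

2.10 hours

Audio total: 440 + 88 = 528 kbps = 0.528 Mbps.
security camera export: 5.878 Mbps × 13800 s × 1.03 = 83549.9 Mb
time-lapse clip: 41.528 Mbps × 260 s × 1.03 = 11121.2 Mb
feature film: 21.628 Mbps × 5160 s × 1.03 = 114948.5 Mb
podcast episode with video: 5.188 Mbps × 6420 s × 1.03 = 34306.2 Mb
animated explainer: 7.288 Mbps × 513 s × 1.03 = 3850.9 Mb
drone footage reel: 92.168 Mbps × 180 s × 1.03 = 17087.9 Mb
Total: 264864.6 Mb = 33108.1 MB.
At 35 Mbps: 264864.6 / 35 = 7568 s ≈ 2.1 hours.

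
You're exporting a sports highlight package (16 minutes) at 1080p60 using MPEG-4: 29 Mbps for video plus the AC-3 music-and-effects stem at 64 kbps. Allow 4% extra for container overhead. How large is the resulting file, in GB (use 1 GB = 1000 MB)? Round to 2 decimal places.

3.63 GB

16 min = 960 s
Audio: 64 kbps = 0.064 Mbps.
Total bitrate: 29 + 0.064 = 29.064 Mbps.
Stream data: 29.064 Mbps × 960 s = 27901.4 Mb.
With 4% container overhead: ×1.04.
29,017 Mb ÷ 8 = 3,627 MB → 3.627 GB.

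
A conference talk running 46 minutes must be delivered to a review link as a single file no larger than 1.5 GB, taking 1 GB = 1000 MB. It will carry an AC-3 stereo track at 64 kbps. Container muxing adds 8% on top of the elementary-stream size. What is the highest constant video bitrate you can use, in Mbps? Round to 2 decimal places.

Budget: 1.5 GB = 12000.0 Mb.
Stream payload after overhead: 12000.0 / 1.08 = 11111.1 Mb.
46 min = 2760 s
Total bitrate budget: 11111.1 Mb / 2760 s = 4.026 Mbps.
Audio: 64 kbps = 0.064 Mbps.
Video: 4.026 − 0.064 = 3.962 Mbps.

3.96 Mbps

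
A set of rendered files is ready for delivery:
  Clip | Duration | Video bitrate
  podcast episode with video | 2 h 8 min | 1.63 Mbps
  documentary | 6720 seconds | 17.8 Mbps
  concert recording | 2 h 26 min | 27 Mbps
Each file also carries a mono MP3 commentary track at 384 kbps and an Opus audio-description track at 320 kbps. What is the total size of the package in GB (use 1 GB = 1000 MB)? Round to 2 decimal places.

Audio total: 384 + 320 = 704 kbps = 0.704 Mbps.
podcast episode with video: 2.334 Mbps × 7680 s = 17925.1 Mb
documentary: 18.504 Mbps × 6720 s = 124346.9 Mb
concert recording: 27.704 Mbps × 8760 s = 242687.0 Mb
Total: 384959.0 Mb = 48119.9 MB.
= 48.12 GB.

48.12 GB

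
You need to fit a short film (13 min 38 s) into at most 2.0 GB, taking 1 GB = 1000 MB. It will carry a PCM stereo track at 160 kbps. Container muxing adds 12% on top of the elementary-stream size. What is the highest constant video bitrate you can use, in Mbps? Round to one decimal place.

17.3 Mbps

Budget: 2.0 GB = 16000.0 Mb.
Stream payload after overhead: 16000.0 / 1.12 = 14285.7 Mb.
13 min 38 s = 818 s
Total bitrate budget: 14285.7 Mb / 818 s = 17.464 Mbps.
Audio: 160 kbps = 0.160 Mbps.
Video: 17.464 − 0.160 = 17.304 Mbps.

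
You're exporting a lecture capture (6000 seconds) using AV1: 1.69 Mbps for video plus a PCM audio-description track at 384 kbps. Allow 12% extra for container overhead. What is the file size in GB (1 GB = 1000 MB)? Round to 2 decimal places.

Audio: 384 kbps = 0.384 Mbps.
Total bitrate: 1.69 + 0.384 = 2.074 Mbps.
Stream data: 2.074 Mbps × 6000 s = 12444.0 Mb.
With 12% container overhead: ×1.12.
13,937 Mb ÷ 8 = 1,742 MB → 1.742 GB.

1.74 GB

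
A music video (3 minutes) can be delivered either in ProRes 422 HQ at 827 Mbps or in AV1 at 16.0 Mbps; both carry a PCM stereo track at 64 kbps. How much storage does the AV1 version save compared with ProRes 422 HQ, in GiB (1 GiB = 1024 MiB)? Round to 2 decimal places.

3 min = 180 s
Audio: 64 kbps = 0.064 Mbps.
ProRes 422 HQ: 827.064 Mbps × 180 s = 148871.5 Mb = 17.331 GiB.
AV1: 16.064 Mbps × 180 s = 2891.5 Mb = 0.337 GiB.
Saving: 17.331 − 0.337 = 16.994 GiB.

16.99 GiB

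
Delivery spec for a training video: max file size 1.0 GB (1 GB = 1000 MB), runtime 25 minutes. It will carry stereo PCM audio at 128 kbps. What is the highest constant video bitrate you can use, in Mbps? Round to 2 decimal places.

5.21 Mbps

Budget: 1.0 GB = 8000.0 Mb.
25 min = 1500 s
Total bitrate budget: 8000.0 Mb / 1500 s = 5.333 Mbps.
Audio: 128 kbps = 0.128 Mbps.
Video: 5.333 − 0.128 = 5.205 Mbps.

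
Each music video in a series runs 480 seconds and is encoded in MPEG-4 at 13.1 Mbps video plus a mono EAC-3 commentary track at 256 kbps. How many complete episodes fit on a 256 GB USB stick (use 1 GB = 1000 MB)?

319

Audio: 256 kbps = 0.256 Mbps.
Total bitrate: 13.356 Mbps.
Per item: 13.356 Mbps × 480 s = 6,411 Mb = 801.4 MB.
Capacity: 256 GB = 2,048,000 Mb; 319.46 items → 319 complete.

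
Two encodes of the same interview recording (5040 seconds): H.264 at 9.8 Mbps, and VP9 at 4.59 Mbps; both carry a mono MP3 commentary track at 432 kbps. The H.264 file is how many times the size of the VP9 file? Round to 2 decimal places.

Audio: 432 kbps = 0.432 Mbps.
H.264: 10.232 Mbps × 5040 s = 51569.3 Mb = 6.003 GiB.
VP9: 5.022 Mbps × 5040 s = 25310.9 Mb = 2.947 GiB.
Ratio: 6.003 / 2.947 = 2.037.

2.04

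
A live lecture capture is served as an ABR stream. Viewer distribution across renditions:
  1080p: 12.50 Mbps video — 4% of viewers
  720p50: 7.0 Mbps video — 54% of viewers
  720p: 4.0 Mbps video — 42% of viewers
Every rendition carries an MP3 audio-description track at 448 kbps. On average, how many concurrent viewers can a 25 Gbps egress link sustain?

Audio: 448 kbps = 0.448 Mbps.
Average per-viewer bitrate: 0.04×12.948 + 0.54×7.448 + 0.42×4.448 = 6.408 Mbps.
25 Gbps = 25,000 Mbps; 25,000 / 6.408 = 3901.37 → 3901.

3901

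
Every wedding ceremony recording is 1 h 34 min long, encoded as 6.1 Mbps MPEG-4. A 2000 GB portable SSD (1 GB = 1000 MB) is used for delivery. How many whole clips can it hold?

1 h 34 min = 94 min = 5640 s
Per item: 6.100 Mbps × 5640 s = 34,404 Mb = 4,300 MB.
Capacity: 2000 GB = 16,000,000 Mb; 465.06 items → 465 complete.

465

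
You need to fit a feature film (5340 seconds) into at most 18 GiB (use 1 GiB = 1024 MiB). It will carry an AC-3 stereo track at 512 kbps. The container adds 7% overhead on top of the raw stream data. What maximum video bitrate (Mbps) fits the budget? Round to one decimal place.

26.5 Mbps

Budget: 18 GiB = 154618.8 Mb.
Stream payload after overhead: 154618.8 / 1.07 = 144503.6 Mb.
Total bitrate budget: 144503.6 Mb / 5340 s = 27.061 Mbps.
Audio: 512 kbps = 0.512 Mbps.
Video: 27.061 − 0.512 = 26.549 Mbps.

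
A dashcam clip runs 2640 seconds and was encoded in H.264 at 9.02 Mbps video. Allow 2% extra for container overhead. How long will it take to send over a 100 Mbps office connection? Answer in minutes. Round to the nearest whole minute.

File: 9.020 Mbps × 2640 s = 23812.8 Mb.
With 2% container overhead: ×1.02. → 24289.1 Mb.
At 100 Mbps: 24289.1 / 100 = 242.9 s ≈ 4.05 minutes.

4 minutes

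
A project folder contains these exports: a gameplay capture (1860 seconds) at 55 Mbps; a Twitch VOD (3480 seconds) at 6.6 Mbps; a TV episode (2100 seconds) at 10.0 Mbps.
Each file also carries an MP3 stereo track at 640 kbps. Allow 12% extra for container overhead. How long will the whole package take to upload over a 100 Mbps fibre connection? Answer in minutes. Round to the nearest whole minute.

28 minutes

Audio: 640 kbps = 0.640 Mbps.
gameplay capture: 55.640 Mbps × 1860 s × 1.12 = 115909.2 Mb
Twitch VOD: 7.240 Mbps × 3480 s × 1.12 = 28218.6 Mb
TV episode: 10.640 Mbps × 2100 s × 1.12 = 25025.3 Mb
Total: 169153.2 Mb = 21144.1 MB.
At 100 Mbps: 169153.2 / 100 = 1692 s ≈ 28.2 minutes.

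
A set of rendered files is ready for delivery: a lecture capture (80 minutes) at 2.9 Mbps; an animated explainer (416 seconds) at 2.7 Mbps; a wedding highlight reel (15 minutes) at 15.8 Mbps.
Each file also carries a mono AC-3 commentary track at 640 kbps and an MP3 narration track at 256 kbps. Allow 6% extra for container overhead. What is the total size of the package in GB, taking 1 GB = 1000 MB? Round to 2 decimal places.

Audio total: 640 + 256 = 896 kbps = 0.896 Mbps.
lecture capture: 3.796 Mbps × 4800 s × 1.06 = 19314.0 Mb
animated explainer: 3.596 Mbps × 416 s × 1.06 = 1585.7 Mb
wedding highlight reel: 16.696 Mbps × 900 s × 1.06 = 15928.0 Mb
Total: 36827.7 Mb = 4603.5 MB.
= 4.603 GB.

4.60 GB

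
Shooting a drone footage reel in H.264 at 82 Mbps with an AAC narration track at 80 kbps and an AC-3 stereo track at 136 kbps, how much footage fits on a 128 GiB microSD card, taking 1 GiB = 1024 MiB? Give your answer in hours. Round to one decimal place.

Audio total: 80 + 136 = 216 kbps = 0.216 Mbps.
Total bitrate: 82 + 0.216 = 82.216 Mbps.
Capacity: 128 GiB = 1,099,512 Mb.
Recording time: 1,099,512 / 82.216 = 13,373 s ≈ 3.71 hours.

3.7 hours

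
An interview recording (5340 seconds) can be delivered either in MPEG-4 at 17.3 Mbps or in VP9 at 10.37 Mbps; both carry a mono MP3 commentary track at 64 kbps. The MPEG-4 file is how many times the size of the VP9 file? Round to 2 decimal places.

Audio: 64 kbps = 0.064 Mbps.
MPEG-4: 17.364 Mbps × 5340 s = 92723.8 Mb = 11.590 GB.
VP9: 10.434 Mbps × 5340 s = 55717.6 Mb = 6.965 GB.
Ratio: 11.590 / 6.965 = 1.664.

1.66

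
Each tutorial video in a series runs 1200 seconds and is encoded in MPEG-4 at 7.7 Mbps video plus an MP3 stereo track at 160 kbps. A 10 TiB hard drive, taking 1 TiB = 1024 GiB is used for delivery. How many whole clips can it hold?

Audio: 160 kbps = 0.160 Mbps.
Total bitrate: 7.860 Mbps.
Per item: 7.860 Mbps × 1200 s = 9,432 Mb = 1,179 MB.
Capacity: 10 TiB = 87,960,930 Mb; 9325.80 items → 9325 complete.

9325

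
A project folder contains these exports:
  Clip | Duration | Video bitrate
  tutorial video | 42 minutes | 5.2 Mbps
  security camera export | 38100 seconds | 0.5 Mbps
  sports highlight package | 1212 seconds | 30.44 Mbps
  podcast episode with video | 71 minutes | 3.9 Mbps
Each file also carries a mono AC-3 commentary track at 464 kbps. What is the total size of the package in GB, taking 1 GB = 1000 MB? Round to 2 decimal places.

Audio: 464 kbps = 0.464 Mbps.
tutorial video: 5.664 Mbps × 2520 s = 14273.3 Mb
security camera export: 0.964 Mbps × 38100 s = 36728.4 Mb
sports highlight package: 30.904 Mbps × 1212 s = 37455.6 Mb
podcast episode with video: 4.364 Mbps × 4260 s = 18590.6 Mb
Total: 107048.0 Mb = 13381.0 MB.
= 13.38 GB.

13.38 GB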